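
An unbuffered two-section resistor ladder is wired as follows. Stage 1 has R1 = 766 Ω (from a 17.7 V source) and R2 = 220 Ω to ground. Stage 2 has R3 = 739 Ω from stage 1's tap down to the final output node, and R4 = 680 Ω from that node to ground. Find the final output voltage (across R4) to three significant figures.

Stage 2 presents R3+R4 = 1419 Ω as a load on stage 1's tap.
Stage 1's lower leg becomes R2‖(R3+R4) = 190.5 Ω, so V_mid = 17.7 × 190.5/956.5 = 3.525 V.
Stage 2 is itself unloaded: V_out = V_mid × R4/(R3+R4) = 3.525 × 680/1419 = 1.69 V.

V_out ≈ 1.69 V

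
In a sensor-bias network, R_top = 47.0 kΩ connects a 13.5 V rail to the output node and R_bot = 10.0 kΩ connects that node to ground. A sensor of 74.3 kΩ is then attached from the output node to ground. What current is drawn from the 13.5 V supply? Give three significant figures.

R_bot‖R_L = 8.814 kΩ, so the source sees R_top + R_bot‖R_L = 55.81 kΩ.
I = 13.5 V / 55.81 kΩ = 0.242 mA.

I ≈ 0.242 mA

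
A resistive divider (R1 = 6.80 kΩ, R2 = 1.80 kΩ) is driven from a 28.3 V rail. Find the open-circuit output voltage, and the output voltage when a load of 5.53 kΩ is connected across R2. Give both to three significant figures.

Unloaded: 5.92 V; loaded: 4.71 V

Open-circuit: V = 28.3 × 1.80/(6.80 + 1.80) = 5.92 V.
With the load, R2 becomes R2‖R_L = 1.358 kΩ, so V = 28.3 × 1.358/8.158 = 4.71 V.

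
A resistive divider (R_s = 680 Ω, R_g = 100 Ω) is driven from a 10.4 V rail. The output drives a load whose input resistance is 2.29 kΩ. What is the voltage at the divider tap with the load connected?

V_out ≈ 1.28 V

The load sits in parallel with R_g: R_g‖R_L = (100 × 2290) / (100 + 2290) = 95.82 Ω.
V_out = 10.4 × 95.82 / (680 + 95.82) = 10.4 × 95.82/775.8 = 1.28 V.
(Unloaded it would have been 1.33 V.)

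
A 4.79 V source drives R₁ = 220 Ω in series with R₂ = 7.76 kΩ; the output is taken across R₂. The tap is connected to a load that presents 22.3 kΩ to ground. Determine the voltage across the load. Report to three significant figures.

The load sits in parallel with R₂: R₂‖R_L = (7760 × 22300) / (7760 + 22300) = 5757 Ω.
V_out = 4.79 × 5757 / (220 + 5757) = 4.79 × 5757/5977 = 4.61 V.

V_out ≈ 4.61 V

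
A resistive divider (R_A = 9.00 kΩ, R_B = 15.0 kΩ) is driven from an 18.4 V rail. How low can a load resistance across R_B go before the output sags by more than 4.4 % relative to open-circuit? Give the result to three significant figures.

Output resistance R_th = R_A‖R_B = (9.00 × 15.0)/24.00 = 5.625 kΩ.
The fractional drop is R_th/(R_th + R_L); requiring this ≤ 0.0440 gives R_L ≥ R_th(1/0.0440 − 1) = 5.625 × 21.73 = 122 kΩ.

R_L(min) ≈ 122 kΩ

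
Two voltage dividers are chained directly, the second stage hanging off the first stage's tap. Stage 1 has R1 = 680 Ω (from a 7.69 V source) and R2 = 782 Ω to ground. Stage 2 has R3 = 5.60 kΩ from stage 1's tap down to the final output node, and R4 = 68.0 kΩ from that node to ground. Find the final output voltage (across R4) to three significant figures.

V_out ≈ 3.78 V

Stage 2 presents R3+R4 = 73600 Ω as a load on stage 1's tap.
Stage 1's lower leg becomes R2‖(R3+R4) = 773.8 Ω, so V_mid = 7.69 × 773.8/1454 = 4.093 V.
Stage 2 is itself unloaded: V_out = V_mid × R4/(R3+R4) = 4.093 × 68000/73600 = 3.78 V.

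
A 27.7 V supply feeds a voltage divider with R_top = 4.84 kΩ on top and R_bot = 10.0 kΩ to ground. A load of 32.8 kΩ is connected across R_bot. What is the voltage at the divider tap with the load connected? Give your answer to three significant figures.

V_out ≈ 17.0 V

The load sits in parallel with R_bot: R_bot‖R_L = (10.0 × 32.8) / (10.0 + 32.8) = 7.664 kΩ.
V_out = 27.7 × 7.664 / (4.84 + 7.664) = 27.7 × 7.664/12.50 = 17.0 V.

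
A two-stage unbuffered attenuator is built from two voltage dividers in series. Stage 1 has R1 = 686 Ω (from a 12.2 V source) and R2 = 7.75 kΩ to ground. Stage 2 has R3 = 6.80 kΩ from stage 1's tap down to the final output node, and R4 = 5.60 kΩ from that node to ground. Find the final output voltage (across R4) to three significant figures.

V_out ≈ 4.82 V

Stage 2 presents R3+R4 = 12400 Ω as a load on stage 1's tap.
Stage 1's lower leg becomes R2‖(R3+R4) = 4769 Ω, so V_mid = 12.2 × 4769/5455 = 10.67 V.
Stage 2 is itself unloaded: V_out = V_mid × R4/(R3+R4) = 10.67 × 5600/12400 = 4.82 V.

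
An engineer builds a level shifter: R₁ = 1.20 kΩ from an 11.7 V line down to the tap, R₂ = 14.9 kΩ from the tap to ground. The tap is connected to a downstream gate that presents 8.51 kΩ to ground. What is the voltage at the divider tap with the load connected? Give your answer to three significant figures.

The load sits in parallel with R₂: R₂‖R_L = (14.9 × 8.51) / (14.9 + 8.51) = 5.416 kΩ.
V_out = 11.7 × 5.416 / (1.20 + 5.416) = 11.7 × 5.416/6.616 = 9.58 V.

V_out ≈ 9.58 V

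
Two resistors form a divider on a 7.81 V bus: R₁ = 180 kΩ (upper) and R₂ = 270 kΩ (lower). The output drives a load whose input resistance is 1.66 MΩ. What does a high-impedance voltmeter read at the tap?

The load sits in parallel with R₂: R₂‖R_L = (270 × 1660) / (270 + 1660) = 232.2 kΩ.
V_out = 7.81 × 232.2 / (180 + 232.2) = 7.81 × 232.2/412.2 = 4.40 V.

V_out ≈ 4.40 V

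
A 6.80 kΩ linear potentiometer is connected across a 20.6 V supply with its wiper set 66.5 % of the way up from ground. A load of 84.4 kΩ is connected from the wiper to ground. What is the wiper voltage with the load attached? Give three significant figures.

V ≈ 13.5 V

The wiper splits the pot into (1−α)R = 2.278 kΩ above and αR = 4.522 kΩ below.
Lower section ‖ load = 4.292 kΩ.
V_wiper = 20.6 × 4.292/(2.278 + 4.292) = 13.5 V.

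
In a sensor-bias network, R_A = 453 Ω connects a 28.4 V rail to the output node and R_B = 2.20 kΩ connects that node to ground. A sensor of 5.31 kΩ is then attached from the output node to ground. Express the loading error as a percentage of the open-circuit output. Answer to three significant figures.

6.61 %

The divider's output (Thévenin) resistance is R_A‖R_B = 375.7 Ω.
Fractional drop under load = R_th/(R_th + R_L) = 375.7 / (375.7 + 5310) = 0.06607.
So the output falls by 6.61 %.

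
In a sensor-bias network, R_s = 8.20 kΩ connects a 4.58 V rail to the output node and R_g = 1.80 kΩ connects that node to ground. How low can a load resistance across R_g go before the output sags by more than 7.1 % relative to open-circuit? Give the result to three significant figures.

R_L(min) ≈ 19.3 kΩ

Output resistance R_th = R_s‖R_g = (8.20 × 1.80)/10.00 = 1.476 kΩ.
The fractional drop is R_th/(R_th + R_L); requiring this ≤ 0.0710 gives R_L ≥ R_th(1/0.0710 − 1) = 1.476 × 13.08 = 19.3 kΩ.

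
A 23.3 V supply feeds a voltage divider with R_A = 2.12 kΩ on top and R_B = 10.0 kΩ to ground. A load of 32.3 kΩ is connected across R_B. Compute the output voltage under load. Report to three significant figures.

V_out ≈ 18.2 V

The load sits in parallel with R_B: R_B‖R_L = (10.0 × 32.3) / (10.0 + 32.3) = 7.636 kΩ.
V_out = 23.3 × 7.636 / (2.12 + 7.636) = 23.3 × 7.636/9.756 = 18.2 V.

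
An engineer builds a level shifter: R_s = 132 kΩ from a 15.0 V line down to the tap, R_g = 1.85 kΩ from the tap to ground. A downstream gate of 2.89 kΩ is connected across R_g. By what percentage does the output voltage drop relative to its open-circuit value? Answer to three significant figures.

Unloaded V = 15.0 × 1.85/133.8 = 0.2073 V.
Loaded: R_g‖R_L = 1.128 kΩ, giving V = 15.0 × 1.128/133.1 = 0.1271 V.
Drop = (0.2073 − 0.1271) / 0.2073 = 38.7 %.

38.7 %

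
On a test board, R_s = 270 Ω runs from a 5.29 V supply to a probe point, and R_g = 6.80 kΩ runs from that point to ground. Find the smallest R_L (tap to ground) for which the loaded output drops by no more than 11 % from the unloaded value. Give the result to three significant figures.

R_L(min) ≈ 2.10 kΩ

Output resistance R_th = R_s‖R_g = (270 × 6800)/7070 = 259.7 Ω.
The fractional drop is R_th/(R_th + R_L); requiring this ≤ 0.110 gives R_L ≥ R_th(1/0.110 − 1) = 259.7 × 8.091 = 2.10 kΩ.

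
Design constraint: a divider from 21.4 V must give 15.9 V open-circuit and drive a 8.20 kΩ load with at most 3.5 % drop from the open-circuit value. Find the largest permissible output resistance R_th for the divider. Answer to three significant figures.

R_th ≤ 297 Ω

Loading drop = R_th/(R_th + R_L) ≤ 0.0350, so R_th ≤ R_L · ε/(1−ε) = 8.20 kΩ × 0.0350/0.9650 = 297 Ω.
(Any R1, R2 with R2/(R1+R2) = 0.743 and R1‖R2 ≤ 297 Ω will meet the spec.)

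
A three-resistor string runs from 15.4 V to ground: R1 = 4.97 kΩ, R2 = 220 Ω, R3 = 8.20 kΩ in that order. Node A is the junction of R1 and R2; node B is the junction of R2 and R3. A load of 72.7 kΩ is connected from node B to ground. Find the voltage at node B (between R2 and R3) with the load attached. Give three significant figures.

At node B, R3 is in parallel with the load: R3‖R_L = 7369 Ω.
Below node A the resistance is R2 + (R3‖R_L) = 7589 Ω, so V_A = 15.4 × 7589/12560 = 9.306 V.
Then V_B = V_A × (R3‖R_L)/(R2 + R3‖R_L) = 9.306 × 7369/7589 = 9.04 V.

V ≈ 9.04 V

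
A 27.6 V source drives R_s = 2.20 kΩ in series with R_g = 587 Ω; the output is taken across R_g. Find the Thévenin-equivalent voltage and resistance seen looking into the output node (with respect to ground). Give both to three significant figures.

V_th is the open-circuit tap voltage: 27.6 × 587/(2200 + 587) = 5.81 V.
With the supply zeroed, R_s and R_g appear in parallel from the tap: R_th = R_s‖R_g = (2200 × 587)/2787 = 463 Ω.

V_th = 5.81 V, R_th = 463 Ω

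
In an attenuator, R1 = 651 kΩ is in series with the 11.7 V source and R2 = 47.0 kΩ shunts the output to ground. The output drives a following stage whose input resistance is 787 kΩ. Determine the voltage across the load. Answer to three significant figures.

The load sits in parallel with R2: R2‖R_L = (47.0 × 787) / (47.0 + 787) = 44.35 kΩ.
V_out = 11.7 × 44.35 / (651 + 44.35) = 11.7 × 44.35/695.4 = 0.746 V.

V_out ≈ 0.746 V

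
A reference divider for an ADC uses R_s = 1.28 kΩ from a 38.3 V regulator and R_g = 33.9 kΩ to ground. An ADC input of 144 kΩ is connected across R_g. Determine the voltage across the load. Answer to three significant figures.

The load sits in parallel with R_g: R_g‖R_L = (33.9 × 144) / (33.9 + 144) = 27.44 kΩ.
V_out = 38.3 × 27.44 / (1.28 + 27.44) = 38.3 × 27.44/28.72 = 36.6 V.

V_out ≈ 36.6 V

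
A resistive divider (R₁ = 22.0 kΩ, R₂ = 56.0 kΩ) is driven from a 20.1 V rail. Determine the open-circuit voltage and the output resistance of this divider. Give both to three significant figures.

V_th = 14.4 V, R_th = 15.8 kΩ

V_th is the open-circuit tap voltage: 20.1 × 56.0/(22.0 + 56.0) = 14.4 V.
With the supply zeroed, R₁ and R₂ appear in parallel from the tap: R_th = R₁‖R₂ = (22.0 × 56.0)/78.00 = 15.8 kΩ.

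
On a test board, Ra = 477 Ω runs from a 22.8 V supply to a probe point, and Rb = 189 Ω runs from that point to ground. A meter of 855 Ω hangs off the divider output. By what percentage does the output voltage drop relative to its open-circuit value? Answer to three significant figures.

The divider's output (Thévenin) resistance is Ra‖Rb = 135.4 Ω.
Fractional drop under load = R_th/(R_th + R_L) = 135.4 / (135.4 + 855) = 0.1367.
So the output falls by 13.7 %.

13.7 %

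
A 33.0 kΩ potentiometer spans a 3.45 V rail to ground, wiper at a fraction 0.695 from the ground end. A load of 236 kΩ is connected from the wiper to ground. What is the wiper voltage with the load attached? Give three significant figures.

The wiper splits the pot into (1−α)R = 10.07 kΩ above and αR = 22.93 kΩ below.
Lower section ‖ load = 20.90 kΩ.
V_wiper = 3.45 × 20.90/(10.07 + 20.90) = 2.33 V.

V ≈ 2.33 V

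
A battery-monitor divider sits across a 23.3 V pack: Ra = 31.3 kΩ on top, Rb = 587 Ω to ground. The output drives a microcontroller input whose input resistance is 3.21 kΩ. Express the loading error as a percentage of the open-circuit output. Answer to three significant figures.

15.2 %

The divider's output (Thévenin) resistance is Ra‖Rb = 576.2 Ω.
Fractional drop under load = R_th/(R_th + R_L) = 576.2 / (576.2 + 3210) = 0.1522.
So the output falls by 15.2 %.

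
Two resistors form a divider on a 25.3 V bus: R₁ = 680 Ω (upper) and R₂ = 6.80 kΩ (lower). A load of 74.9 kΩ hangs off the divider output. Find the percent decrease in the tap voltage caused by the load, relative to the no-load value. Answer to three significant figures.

The divider's output (Thévenin) resistance is R₁‖R₂ = 618.2 Ω.
Fractional drop under load = R_th/(R_th + R_L) = 618.2 / (618.2 + 74900) = 0.008186.
So the output falls by 0.819 %.

0.819 %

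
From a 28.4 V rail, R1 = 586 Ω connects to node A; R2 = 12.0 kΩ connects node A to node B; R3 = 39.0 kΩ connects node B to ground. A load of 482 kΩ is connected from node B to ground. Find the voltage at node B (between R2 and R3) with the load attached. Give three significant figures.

V ≈ 21.1 V

At node B, R3 is in parallel with the load: R3‖R_L = 36080 Ω.
Below node A the resistance is R2 + (R3‖R_L) = 48080 Ω, so V_A = 28.4 × 48080/48670 = 28.06 V.
Then V_B = V_A × (R3‖R_L)/(R2 + R3‖R_L) = 28.06 × 36080/48080 = 21.1 V.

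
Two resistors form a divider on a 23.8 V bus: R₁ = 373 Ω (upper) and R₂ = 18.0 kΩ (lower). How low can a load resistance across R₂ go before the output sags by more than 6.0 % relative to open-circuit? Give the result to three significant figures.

R_L(min) ≈ 5.73 kΩ

Output resistance R_th = R₁‖R₂ = (373 × 18000)/18370 = 365.4 Ω.
The fractional drop is R_th/(R_th + R_L); requiring this ≤ 0.0600 gives R_L ≥ R_th(1/0.0600 − 1) = 365.4 × 15.67 = 5.73 kΩ.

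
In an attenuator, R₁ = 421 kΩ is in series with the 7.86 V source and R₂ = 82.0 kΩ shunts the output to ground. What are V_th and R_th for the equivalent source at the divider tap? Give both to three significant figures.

V_th is the open-circuit tap voltage: 7.86 × 82.0/(421 + 82.0) = 1.28 V.
With the supply zeroed, R₁ and R₂ appear in parallel from the tap: R_th = R₁‖R₂ = (421 × 82.0)/503.0 = 68.6 kΩ.

V_th = 1.28 V, R_th = 68.6 kΩ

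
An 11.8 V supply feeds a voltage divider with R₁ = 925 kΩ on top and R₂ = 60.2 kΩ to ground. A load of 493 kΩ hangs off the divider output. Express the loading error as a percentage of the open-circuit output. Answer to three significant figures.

10.3 %

The divider's output (Thévenin) resistance is R₁‖R₂ = 56.52 kΩ.
Fractional drop under load = R_th/(R_th + R_L) = 56.52 / (56.52 + 493) = 0.1029.
So the output falls by 10.3 %.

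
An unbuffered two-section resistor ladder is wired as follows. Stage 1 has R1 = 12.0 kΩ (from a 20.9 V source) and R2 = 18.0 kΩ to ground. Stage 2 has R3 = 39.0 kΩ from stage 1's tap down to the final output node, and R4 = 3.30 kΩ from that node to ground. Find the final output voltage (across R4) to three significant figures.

Stage 2 presents R3+R4 = 42.30 kΩ as a load on stage 1's tap.
Stage 1's lower leg becomes R2‖(R3+R4) = 12.63 kΩ, so V_mid = 20.9 × 12.63/24.63 = 10.72 V.
Stage 2 is itself unloaded: V_out = V_mid × R4/(R3+R4) = 10.72 × 3.30/42.30 = 0.836 V.

V_out ≈ 0.836 V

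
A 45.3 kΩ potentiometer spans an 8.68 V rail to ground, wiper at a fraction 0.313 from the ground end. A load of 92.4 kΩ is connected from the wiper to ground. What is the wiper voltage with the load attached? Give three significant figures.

V ≈ 2.46 V

The wiper splits the pot into (1−α)R = 31.12 kΩ above and αR = 14.18 kΩ below.
Lower section ‖ load = 12.29 kΩ.
V_wiper = 8.68 × 12.29/(31.12 + 12.29) = 2.46 V.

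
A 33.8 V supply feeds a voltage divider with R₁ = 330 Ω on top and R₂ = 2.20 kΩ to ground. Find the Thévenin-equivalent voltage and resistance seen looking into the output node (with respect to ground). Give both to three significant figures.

V_th is the open-circuit tap voltage: 33.8 × 2200/(330 + 2200) = 29.4 V.
With the supply zeroed, R₁ and R₂ appear in parallel from the tap: R_th = R₁‖R₂ = (330 × 2200)/2530 = 287 Ω.

V_th = 29.4 V, R_th = 287 Ω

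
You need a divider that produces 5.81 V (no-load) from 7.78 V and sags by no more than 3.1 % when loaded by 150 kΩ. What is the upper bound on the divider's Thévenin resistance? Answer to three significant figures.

R_th ≤ 4.80 kΩ

Loading drop = R_th/(R_th + R_L) ≤ 0.0310, so R_th ≤ R_L · ε/(1−ε) = 150 kΩ × 0.0310/0.9690 = 4.80 kΩ.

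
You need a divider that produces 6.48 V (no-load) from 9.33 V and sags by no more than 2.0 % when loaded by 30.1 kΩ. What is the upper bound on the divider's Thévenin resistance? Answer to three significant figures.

R_th ≤ 614 Ω

Loading drop = R_th/(R_th + R_L) ≤ 0.0200, so R_th ≤ R_L · ε/(1−ε) = 30.1 kΩ × 0.0200/0.9800 = 614 Ω.
(Any R1, R2 with R2/(R1+R2) = 0.695 and R1‖R2 ≤ 614 Ω will meet the spec.)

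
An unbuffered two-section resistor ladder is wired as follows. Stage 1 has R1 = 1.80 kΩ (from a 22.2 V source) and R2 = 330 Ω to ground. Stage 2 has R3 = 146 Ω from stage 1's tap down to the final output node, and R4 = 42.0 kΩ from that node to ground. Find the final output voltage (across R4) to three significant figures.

V_out ≈ 3.40 V

Stage 2 presents R3+R4 = 42150 Ω as a load on stage 1's tap.
Stage 1's lower leg becomes R2‖(R3+R4) = 327.4 Ω, so V_mid = 22.2 × 327.4/2127 = 3.417 V.
Stage 2 is itself unloaded: V_out = V_mid × R4/(R3+R4) = 3.417 × 42000/42150 = 3.40 V.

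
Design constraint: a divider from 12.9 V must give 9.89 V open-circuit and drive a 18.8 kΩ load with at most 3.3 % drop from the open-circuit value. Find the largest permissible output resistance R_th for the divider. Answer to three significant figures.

Loading drop = R_th/(R_th + R_L) ≤ 0.0330, so R_th ≤ R_L · ε/(1−ε) = 18.8 kΩ × 0.0330/0.9670 = 642 Ω.

R_th ≤ 642 Ω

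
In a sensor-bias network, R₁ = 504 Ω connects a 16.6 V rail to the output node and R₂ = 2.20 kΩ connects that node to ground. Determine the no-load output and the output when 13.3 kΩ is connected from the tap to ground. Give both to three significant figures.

Unloaded: 13.5 V; loaded: 13.1 V

Open-circuit: V = 16.6 × 2200/(504 + 2200) = 13.5 V.
With the load, R₂ becomes R₂‖R_L = 1888 Ω, so V = 16.6 × 1888/2392 = 13.1 V.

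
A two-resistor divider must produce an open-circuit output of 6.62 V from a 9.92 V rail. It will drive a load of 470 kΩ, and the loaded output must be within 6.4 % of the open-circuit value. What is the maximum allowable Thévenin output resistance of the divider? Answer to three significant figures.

Loading drop = R_th/(R_th + R_L) ≤ 0.0640, so R_th ≤ R_L · ε/(1−ε) = 470 kΩ × 0.0640/0.9360 = 32.1 kΩ.
(Any R1, R2 with R2/(R1+R2) = 0.667 and R1‖R2 ≤ 32.1 kΩ will meet the spec.)

R_th ≤ 32.1 kΩ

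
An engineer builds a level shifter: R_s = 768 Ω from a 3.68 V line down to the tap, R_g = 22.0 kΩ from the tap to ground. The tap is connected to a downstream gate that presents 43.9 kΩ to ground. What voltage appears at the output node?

The load sits in parallel with R_g: R_g‖R_L = (22000 × 43900) / (22000 + 43900) = 14660 Ω.
V_out = 3.68 × 14660 / (768 + 14660) = 3.68 × 14660/15420 = 3.50 V.
(Unloaded it would have been 3.56 V.)

V_out ≈ 3.50 V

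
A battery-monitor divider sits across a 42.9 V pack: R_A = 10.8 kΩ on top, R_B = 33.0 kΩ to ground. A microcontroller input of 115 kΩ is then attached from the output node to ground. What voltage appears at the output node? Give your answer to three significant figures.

The load sits in parallel with R_B: R_B‖R_L = (33.0 × 115) / (33.0 + 115) = 25.64 kΩ.
V_out = 42.9 × 25.64 / (10.8 + 25.64) = 42.9 × 25.64/36.44 = 30.2 V.

V_out ≈ 30.2 V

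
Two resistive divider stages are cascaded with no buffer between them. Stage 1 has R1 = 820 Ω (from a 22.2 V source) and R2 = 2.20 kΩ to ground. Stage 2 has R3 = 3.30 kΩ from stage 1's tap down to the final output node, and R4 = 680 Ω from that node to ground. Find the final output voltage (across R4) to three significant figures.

Stage 2 presents R3+R4 = 3980 Ω as a load on stage 1's tap.
Stage 1's lower leg becomes R2‖(R3+R4) = 1417 Ω, so V_mid = 22.2 × 1417/2237 = 14.06 V.
Stage 2 is itself unloaded: V_out = V_mid × R4/(R3+R4) = 14.06 × 680/3980 = 2.40 V.

V_out ≈ 2.40 V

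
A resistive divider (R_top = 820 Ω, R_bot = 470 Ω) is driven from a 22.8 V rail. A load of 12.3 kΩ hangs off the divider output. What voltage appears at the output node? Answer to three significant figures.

V_out ≈ 8.11 V

The load sits in parallel with R_bot: R_bot‖R_L = (470 × 12300) / (470 + 12300) = 452.7 Ω.
V_out = 22.8 × 452.7 / (820 + 452.7) = 22.8 × 452.7/1273 = 8.11 V.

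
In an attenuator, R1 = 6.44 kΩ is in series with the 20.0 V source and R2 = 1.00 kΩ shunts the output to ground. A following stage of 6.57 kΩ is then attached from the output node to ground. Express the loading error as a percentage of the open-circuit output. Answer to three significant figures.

11.6 %

The divider's output (Thévenin) resistance is R1‖R2 = 0.8656 kΩ.
Fractional drop under load = R_th/(R_th + R_L) = 0.8656 / (0.8656 + 6.57) = 0.1164.
So the output falls by 11.6 %.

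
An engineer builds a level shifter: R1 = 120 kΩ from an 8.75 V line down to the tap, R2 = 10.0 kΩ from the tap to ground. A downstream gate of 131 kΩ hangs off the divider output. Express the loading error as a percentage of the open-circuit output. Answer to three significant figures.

The divider's output (Thévenin) resistance is R1‖R2 = 9.231 kΩ.
Fractional drop under load = R_th/(R_th + R_L) = 9.231 / (9.231 + 131) = 0.06583.
So the output falls by 6.58 %.

6.58 %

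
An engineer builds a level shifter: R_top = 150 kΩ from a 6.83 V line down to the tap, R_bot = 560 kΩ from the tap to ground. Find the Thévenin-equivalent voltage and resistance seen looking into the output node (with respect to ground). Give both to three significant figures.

V_th is the open-circuit tap voltage: 6.83 × 560/(150 + 560) = 5.39 V.
With the supply zeroed, R_top and R_bot appear in parallel from the tap: R_th = R_top‖R_bot = (150 × 560)/710.0 = 118 kΩ.

V_th = 5.39 V, R_th = 118 kΩ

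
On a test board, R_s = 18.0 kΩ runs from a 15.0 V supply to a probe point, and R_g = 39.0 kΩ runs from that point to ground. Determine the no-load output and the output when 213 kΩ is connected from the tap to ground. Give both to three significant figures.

Unloaded: 10.3 V; loaded: 9.70 V

Open-circuit: V = 15.0 × 39.0/(18.0 + 39.0) = 10.3 V.
With the load, R_g becomes R_g‖R_L = 32.96 kΩ, so V = 15.0 × 32.96/50.96 = 9.70 V.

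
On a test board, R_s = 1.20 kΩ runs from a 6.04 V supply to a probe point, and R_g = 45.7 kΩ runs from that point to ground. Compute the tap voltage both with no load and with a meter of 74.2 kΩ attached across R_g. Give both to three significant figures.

Unloaded: 5.89 V; loaded: 5.79 V

Open-circuit: V = 6.04 × 45.7/(1.20 + 45.7) = 5.89 V.
With the load, R_g becomes R_g‖R_L = 28.28 kΩ, so V = 6.04 × 28.28/29.48 = 5.79 V.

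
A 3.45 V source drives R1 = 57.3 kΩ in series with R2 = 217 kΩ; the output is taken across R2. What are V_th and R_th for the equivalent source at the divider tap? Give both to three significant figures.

V_th = 2.73 V, R_th = 45.3 kΩ

V_th is the open-circuit tap voltage: 3.45 × 217/(57.3 + 217) = 2.73 V.
With the supply zeroed, R1 and R2 appear in parallel from the tap: R_th = R1‖R2 = (57.3 × 217)/274.3 = 45.3 kΩ.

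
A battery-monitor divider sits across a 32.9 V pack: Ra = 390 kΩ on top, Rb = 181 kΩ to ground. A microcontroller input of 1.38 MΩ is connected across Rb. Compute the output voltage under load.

V_out ≈ 9.57 V

The load sits in parallel with Rb: Rb‖R_L = (181 × 1380) / (181 + 1380) = 160.0 kΩ.
V_out = 32.9 × 160.0 / (390 + 160.0) = 32.9 × 160.0/550.0 = 9.57 V.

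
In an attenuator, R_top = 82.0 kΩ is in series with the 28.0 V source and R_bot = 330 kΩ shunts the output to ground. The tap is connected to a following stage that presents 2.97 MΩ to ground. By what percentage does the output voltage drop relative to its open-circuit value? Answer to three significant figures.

The divider's output (Thévenin) resistance is R_top‖R_bot = 65.68 kΩ.
Fractional drop under load = R_th/(R_th + R_L) = 65.68 / (65.68 + 2970) = 0.02164.
So the output falls by 2.16 %.

2.16 %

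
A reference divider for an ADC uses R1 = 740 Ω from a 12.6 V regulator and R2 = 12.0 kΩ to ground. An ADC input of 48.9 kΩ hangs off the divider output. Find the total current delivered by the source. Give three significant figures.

R2‖R_L = 9635 Ω, so the source sees R1 + R2‖R_L = 10380 Ω.
I = 12.6 V / 10380 Ω = 1.21 mA.

I ≈ 1.21 mA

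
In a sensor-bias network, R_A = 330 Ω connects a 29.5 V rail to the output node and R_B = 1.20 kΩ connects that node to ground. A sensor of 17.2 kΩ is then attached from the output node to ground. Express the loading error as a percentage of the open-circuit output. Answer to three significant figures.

The divider's output (Thévenin) resistance is R_A‖R_B = 258.8 Ω.
Fractional drop under load = R_th/(R_th + R_L) = 258.8 / (258.8 + 17200) = 0.01482.
So the output falls by 1.48 %.

1.48 %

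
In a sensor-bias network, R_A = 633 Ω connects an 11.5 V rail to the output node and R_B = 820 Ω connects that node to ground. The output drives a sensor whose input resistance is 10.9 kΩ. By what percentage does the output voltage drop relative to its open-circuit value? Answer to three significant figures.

3.17 %

The divider's output (Thévenin) resistance is R_A‖R_B = 357.2 Ω.
Fractional drop under load = R_th/(R_th + R_L) = 357.2 / (357.2 + 10900) = 0.03173.
So the output falls by 3.17 %.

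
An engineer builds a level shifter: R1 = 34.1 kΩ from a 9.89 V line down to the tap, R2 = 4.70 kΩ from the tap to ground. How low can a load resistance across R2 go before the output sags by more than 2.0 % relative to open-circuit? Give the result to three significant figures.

R_L(min) ≈ 202 kΩ

Output resistance R_th = R1‖R2 = (34.1 × 4.70)/38.80 = 4.131 kΩ.
The fractional drop is R_th/(R_th + R_L); requiring this ≤ 0.0200 gives R_L ≥ R_th(1/0.0200 − 1) = 4.131 × 49.00 = 202 kΩ.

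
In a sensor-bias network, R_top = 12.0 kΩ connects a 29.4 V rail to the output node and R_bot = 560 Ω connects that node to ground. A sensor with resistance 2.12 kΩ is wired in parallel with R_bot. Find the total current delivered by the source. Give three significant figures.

R_bot‖R_L = 443.0 Ω, so the source sees R_top + R_bot‖R_L = 12440 Ω.
I = 29.4 V / 12440 Ω = 2.36 mA.

I ≈ 2.36 mA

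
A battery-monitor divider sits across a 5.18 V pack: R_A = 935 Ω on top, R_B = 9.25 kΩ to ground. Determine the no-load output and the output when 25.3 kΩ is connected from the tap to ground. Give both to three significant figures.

Open-circuit: V = 5.18 × 9250/(935 + 9250) = 4.70 V.
With the load, R_B becomes R_B‖R_L = 6774 Ω, so V = 5.18 × 6774/7709 = 4.55 V.

Unloaded: 4.70 V; loaded: 4.55 V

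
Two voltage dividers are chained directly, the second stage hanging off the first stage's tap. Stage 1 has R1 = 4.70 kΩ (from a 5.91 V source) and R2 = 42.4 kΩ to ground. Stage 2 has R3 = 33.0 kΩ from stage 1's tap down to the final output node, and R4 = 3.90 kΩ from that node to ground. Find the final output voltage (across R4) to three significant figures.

Stage 2 presents R3+R4 = 36.90 kΩ as a load on stage 1's tap.
Stage 1's lower leg becomes R2‖(R3+R4) = 19.73 kΩ, so V_mid = 5.91 × 19.73/24.43 = 4.773 V.
Stage 2 is itself unloaded: V_out = V_mid × R4/(R3+R4) = 4.773 × 3.90/36.90 = 0.504 V.

V_out ≈ 0.504 V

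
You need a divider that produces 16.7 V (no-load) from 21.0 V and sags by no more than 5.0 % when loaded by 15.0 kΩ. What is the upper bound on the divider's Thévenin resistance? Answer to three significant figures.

R_th ≤ 789 Ω

Loading drop = R_th/(R_th + R_L) ≤ 0.0500, so R_th ≤ R_L · ε/(1−ε) = 15.0 kΩ × 0.0500/0.9500 = 789 Ω.
(Any R1, R2 with R2/(R1+R2) = 0.795 and R1‖R2 ≤ 789 Ω will meet the spec.)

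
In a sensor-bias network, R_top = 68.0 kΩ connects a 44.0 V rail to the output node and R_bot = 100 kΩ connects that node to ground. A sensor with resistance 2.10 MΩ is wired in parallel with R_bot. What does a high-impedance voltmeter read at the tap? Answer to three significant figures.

V_out ≈ 25.7 V

The load sits in parallel with R_bot: R_bot‖R_L = (100 × 2100) / (100 + 2100) = 95.45 kΩ.
V_out = 44.0 × 95.45 / (68.0 + 95.45) = 44.0 × 95.45/163.5 = 25.7 V.
(Unloaded it would have been 26.2 V.)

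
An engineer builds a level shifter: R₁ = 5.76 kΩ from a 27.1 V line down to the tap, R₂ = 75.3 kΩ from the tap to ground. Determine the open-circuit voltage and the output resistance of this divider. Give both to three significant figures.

V_th = 25.2 V, R_th = 5.35 kΩ

V_th is the open-circuit tap voltage: 27.1 × 75.3/(5.76 + 75.3) = 25.2 V.
With the supply zeroed, R₁ and R₂ appear in parallel from the tap: R_th = R₁‖R₂ = (5.76 × 75.3)/81.06 = 5.35 kΩ.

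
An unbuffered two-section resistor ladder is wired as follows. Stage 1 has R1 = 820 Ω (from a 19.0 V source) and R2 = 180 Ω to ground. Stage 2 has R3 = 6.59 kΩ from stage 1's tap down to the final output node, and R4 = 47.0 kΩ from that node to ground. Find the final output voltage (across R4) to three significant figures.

V_out ≈ 2.99 V

Stage 2 presents R3+R4 = 53590 Ω as a load on stage 1's tap.
Stage 1's lower leg becomes R2‖(R3+R4) = 179.4 Ω, so V_mid = 19.0 × 179.4/999.4 = 3.411 V.
Stage 2 is itself unloaded: V_out = V_mid × R4/(R3+R4) = 3.411 × 47000/53590 = 2.99 V.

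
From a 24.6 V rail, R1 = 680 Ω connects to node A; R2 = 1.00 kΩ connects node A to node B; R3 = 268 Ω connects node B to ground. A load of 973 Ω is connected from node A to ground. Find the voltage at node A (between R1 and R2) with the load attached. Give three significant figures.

V ≈ 11.0 V

Below node A the series string R2+R3 = 1268 Ω sits in parallel with the 973 Ω load: 550.5 Ω.
V_A = 24.6 × 550.5/(680 + 550.5) = 11.0 V.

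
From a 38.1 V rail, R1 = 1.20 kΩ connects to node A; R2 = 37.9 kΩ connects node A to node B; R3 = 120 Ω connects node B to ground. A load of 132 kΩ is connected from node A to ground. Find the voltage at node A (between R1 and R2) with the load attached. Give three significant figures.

V ≈ 36.6 V

Below node A the series string R2+R3 = 38020 Ω sits in parallel with the 132000 Ω load: 29520 Ω.
V_A = 38.1 × 29520/(1200 + 29520) = 36.6 V.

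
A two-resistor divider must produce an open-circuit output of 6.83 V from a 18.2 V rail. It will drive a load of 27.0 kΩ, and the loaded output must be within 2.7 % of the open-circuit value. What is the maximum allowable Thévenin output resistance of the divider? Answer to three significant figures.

Loading drop = R_th/(R_th + R_L) ≤ 0.0270, so R_th ≤ R_L · ε/(1−ε) = 27.0 kΩ × 0.0270/0.9730 = 749 Ω.

R_th ≤ 749 Ω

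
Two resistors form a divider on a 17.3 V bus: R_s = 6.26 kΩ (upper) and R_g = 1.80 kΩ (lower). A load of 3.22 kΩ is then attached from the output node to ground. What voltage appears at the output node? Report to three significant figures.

V_out ≈ 2.69 V

The load sits in parallel with R_g: R_g‖R_L = (1.80 × 3.22) / (1.80 + 3.22) = 1.155 kΩ.
V_out = 17.3 × 1.155 / (6.26 + 1.155) = 17.3 × 1.155/7.415 = 2.69 V.
(Unloaded it would have been 3.86 V.)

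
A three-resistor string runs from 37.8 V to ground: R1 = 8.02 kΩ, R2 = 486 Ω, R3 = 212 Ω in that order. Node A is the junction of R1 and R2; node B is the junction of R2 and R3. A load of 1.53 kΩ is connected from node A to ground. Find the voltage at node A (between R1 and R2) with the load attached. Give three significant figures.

V ≈ 2.13 V

Below node A the series string R2+R3 = 698.0 Ω sits in parallel with the 1530 Ω load: 479.3 Ω.
V_A = 37.8 × 479.3/(8020 + 479.3) = 2.13 V.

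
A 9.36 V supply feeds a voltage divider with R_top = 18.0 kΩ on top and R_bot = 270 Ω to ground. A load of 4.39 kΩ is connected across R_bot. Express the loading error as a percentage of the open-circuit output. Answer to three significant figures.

The divider's output (Thévenin) resistance is R_top‖R_bot = 266.0 Ω.
Fractional drop under load = R_th/(R_th + R_L) = 266.0 / (266.0 + 4390) = 0.05713.
So the output falls by 5.71 %.

5.71 %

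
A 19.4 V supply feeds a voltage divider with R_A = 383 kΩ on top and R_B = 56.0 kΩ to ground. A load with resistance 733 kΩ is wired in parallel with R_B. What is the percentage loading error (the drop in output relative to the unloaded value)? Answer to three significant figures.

6.25 %

The divider's output (Thévenin) resistance is R_A‖R_B = 48.86 kΩ.
Fractional drop under load = R_th/(R_th + R_L) = 48.86 / (48.86 + 733) = 0.06249.
So the output falls by 6.25 %.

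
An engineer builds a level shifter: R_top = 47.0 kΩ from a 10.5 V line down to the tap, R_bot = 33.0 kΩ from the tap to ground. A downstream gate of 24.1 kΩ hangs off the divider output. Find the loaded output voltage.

V_out ≈ 2.40 V

The load sits in parallel with R_bot: R_bot‖R_L = (33.0 × 24.1) / (33.0 + 24.1) = 13.93 kΩ.
V_out = 10.5 × 13.93 / (47.0 + 13.93) = 10.5 × 13.93/60.93 = 2.40 V.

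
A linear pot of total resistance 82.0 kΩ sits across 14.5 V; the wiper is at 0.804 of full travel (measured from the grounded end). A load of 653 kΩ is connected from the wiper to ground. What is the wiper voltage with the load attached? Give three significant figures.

The wiper splits the pot into (1−α)R = 16.07 kΩ above and αR = 65.93 kΩ below.
Lower section ‖ load = 59.88 kΩ.
V_wiper = 14.5 × 59.88/(16.07 + 59.88) = 11.4 V.

V ≈ 11.4 V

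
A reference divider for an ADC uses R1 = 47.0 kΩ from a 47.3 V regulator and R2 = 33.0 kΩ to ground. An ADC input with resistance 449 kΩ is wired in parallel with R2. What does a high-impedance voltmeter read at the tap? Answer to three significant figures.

V_out ≈ 18.7 V

The load sits in parallel with R2: R2‖R_L = (33.0 × 449) / (33.0 + 449) = 30.74 kΩ.
V_out = 47.3 × 30.74 / (47.0 + 30.74) = 47.3 × 30.74/77.74 = 18.7 V.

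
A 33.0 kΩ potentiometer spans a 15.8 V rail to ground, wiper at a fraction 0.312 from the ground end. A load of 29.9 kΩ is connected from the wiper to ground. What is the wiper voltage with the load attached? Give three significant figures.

V ≈ 3.99 V

The wiper splits the pot into (1−α)R = 22.70 kΩ above and αR = 10.30 kΩ below.
Lower section ‖ load = 7.659 kΩ.
V_wiper = 15.8 × 7.659/(22.70 + 7.659) = 3.99 V.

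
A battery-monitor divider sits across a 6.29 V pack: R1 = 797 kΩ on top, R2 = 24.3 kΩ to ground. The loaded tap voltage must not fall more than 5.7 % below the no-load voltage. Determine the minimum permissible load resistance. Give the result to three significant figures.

Output resistance R_th = R1‖R2 = (797 × 24.3)/821.3 = 23.58 kΩ.
The fractional drop is R_th/(R_th + R_L); requiring this ≤ 0.0570 gives R_L ≥ R_th(1/0.0570 − 1) = 23.58 × 16.54 = 390 kΩ.

R_L(min) ≈ 390 kΩ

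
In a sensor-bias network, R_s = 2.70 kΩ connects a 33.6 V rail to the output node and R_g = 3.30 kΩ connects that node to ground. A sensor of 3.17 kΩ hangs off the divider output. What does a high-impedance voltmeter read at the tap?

The load sits in parallel with R_g: R_g‖R_L = (3.30 × 3.17) / (3.30 + 3.17) = 1.617 kΩ.
V_out = 33.6 × 1.617 / (2.70 + 1.617) = 33.6 × 1.617/4.317 = 12.6 V.

V_out ≈ 12.6 V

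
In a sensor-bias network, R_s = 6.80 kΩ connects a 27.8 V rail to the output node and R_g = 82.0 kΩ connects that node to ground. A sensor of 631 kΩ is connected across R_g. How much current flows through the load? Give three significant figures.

R_g‖R_L = 72.57 kΩ; V_out = 27.8 × 72.57/79.37 = 25.42 V.
I_L = V_out / R_L = 25.42 / 631 kΩ = 0.0403 mA.

I_L ≈ 0.0403 mA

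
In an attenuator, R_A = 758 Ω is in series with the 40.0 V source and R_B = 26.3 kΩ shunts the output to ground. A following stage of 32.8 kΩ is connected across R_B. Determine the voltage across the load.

V_out ≈ 38.0 V

The load sits in parallel with R_B: R_B‖R_L = (26300 × 32800) / (26300 + 32800) = 14600 Ω.
V_out = 40.0 × 14600 / (758 + 14600) = 40.0 × 14600/15350 = 38.0 V.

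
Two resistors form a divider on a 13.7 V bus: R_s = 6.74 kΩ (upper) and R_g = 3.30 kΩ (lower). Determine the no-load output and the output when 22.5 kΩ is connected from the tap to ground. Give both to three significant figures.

Unloaded: 4.50 V; loaded: 4.10 V

Open-circuit: V = 13.7 × 3.30/(6.74 + 3.30) = 4.50 V.
With the load, R_g becomes R_g‖R_L = 2.878 kΩ, so V = 13.7 × 2.878/9.618 = 4.10 V.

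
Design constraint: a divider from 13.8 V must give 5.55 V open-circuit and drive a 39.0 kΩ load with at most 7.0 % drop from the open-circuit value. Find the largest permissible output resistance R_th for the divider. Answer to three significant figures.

Loading drop = R_th/(R_th + R_L) ≤ 0.0700, so R_th ≤ R_L · ε/(1−ε) = 39.0 kΩ × 0.0700/0.9300 = 2.94 kΩ.
(Any R1, R2 with R2/(R1+R2) = 0.402 and R1‖R2 ≤ 2.94 kΩ will meet the spec.)

R_th ≤ 2.94 kΩ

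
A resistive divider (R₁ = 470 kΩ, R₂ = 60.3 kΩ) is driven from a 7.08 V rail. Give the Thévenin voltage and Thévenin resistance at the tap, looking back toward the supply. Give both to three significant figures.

V_th is the open-circuit tap voltage: 7.08 × 60.3/(470 + 60.3) = 0.805 V.
With the supply zeroed, R₁ and R₂ appear in parallel from the tap: R_th = R₁‖R₂ = (470 × 60.3)/530.3 = 53.4 kΩ.

V_th = 0.805 V, R_th = 53.4 kΩ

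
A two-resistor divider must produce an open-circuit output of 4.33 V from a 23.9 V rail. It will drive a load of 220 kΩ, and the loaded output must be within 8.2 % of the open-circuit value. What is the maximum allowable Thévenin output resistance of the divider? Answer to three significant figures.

R_th ≤ 19.7 kΩ

Loading drop = R_th/(R_th + R_L) ≤ 0.0820, so R_th ≤ R_L · ε/(1−ε) = 220 kΩ × 0.0820/0.9180 = 19.7 kΩ.
(Any R1, R2 with R2/(R1+R2) = 0.181 and R1‖R2 ≤ 19.7 kΩ will meet the spec.)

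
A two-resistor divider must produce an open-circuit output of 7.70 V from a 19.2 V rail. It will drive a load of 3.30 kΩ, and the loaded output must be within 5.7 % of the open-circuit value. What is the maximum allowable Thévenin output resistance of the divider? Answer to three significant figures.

R_th ≤ 199 Ω

Loading drop = R_th/(R_th + R_L) ≤ 0.0570, so R_th ≤ R_L · ε/(1−ε) = 3.30 kΩ × 0.0570/0.9430 = 199 Ω.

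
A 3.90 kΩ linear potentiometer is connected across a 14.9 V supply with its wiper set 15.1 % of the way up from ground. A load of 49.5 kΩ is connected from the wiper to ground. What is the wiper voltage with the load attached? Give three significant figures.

V ≈ 2.23 V

The wiper splits the pot into (1−α)R = 3311 Ω above and αR = 588.9 Ω below.
Lower section ‖ load = 582.0 Ω.
V_wiper = 14.9 × 582.0/(3311 + 582.0) = 2.23 V.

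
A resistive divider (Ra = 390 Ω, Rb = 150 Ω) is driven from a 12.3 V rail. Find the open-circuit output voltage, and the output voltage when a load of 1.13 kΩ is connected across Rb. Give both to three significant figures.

Unloaded: 3.42 V; loaded: 3.12 V

Open-circuit: V = 12.3 × 150/(390 + 150) = 3.42 V.
With the load, Rb becomes Rb‖R_L = 132.4 Ω, so V = 12.3 × 132.4/522.4 = 3.12 V.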